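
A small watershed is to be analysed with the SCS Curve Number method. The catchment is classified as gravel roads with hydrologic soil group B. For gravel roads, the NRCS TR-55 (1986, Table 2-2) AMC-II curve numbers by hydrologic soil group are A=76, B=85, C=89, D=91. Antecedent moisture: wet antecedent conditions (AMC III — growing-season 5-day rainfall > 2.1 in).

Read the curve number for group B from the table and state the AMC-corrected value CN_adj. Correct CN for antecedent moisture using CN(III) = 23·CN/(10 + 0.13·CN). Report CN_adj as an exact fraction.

CN_adj = 39100/421 ≈ 92.874

NRCS table: gravel roads, soil group B → CN(II) = 85
Wet (AMC III): CN(III) = 23·85/(10 + 0.13·85) = 1955/(421/20) = 39100/421 ≈ 92.874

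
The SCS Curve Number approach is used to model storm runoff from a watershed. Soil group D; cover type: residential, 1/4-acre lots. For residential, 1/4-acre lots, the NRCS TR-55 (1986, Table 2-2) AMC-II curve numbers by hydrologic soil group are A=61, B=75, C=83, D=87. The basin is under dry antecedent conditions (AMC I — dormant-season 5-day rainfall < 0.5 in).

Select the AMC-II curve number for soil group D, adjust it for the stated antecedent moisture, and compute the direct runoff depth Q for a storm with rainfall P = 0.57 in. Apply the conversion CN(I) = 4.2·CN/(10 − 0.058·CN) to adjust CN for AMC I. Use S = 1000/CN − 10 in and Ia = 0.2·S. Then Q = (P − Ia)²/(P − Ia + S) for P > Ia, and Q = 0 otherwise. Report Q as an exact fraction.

Q = 0 in ≈ 0.000 in

NRCS table: residential, 1/4-acre lots, soil group D → CN(II) = 87
Dry (AMC I): CN(I) = 4.2·87/(10 − 0.058·87) = (1827/5)/(2477/500) = 182700/2477 ≈ 73.759
Retention S: 1000/CN − 10 with CN=73.759 → S = 6500/1827 ≈ 3.558 in
Initial abstraction Ia = S/5 = (6500/1827)/5 = 1300/1827 ≈ 0.712 in
P = 0.570 ≤ Ia = 0.712 in: entire storm abstracted, Q = 0.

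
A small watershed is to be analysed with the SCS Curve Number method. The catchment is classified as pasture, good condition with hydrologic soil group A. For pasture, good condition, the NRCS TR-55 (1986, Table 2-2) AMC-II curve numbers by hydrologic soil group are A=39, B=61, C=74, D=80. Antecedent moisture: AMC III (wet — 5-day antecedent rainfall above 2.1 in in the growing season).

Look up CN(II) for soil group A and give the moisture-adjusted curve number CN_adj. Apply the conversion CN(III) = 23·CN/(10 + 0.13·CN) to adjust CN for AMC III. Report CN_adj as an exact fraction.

CN_adj = 89700/1507 ≈ 59.522

NRCS table: pasture, good condition, soil group A → CN(II) = 39
CN(III) from CN(II)=39: (23·39)/(10 + 0.13·39) = 89700/1507 ≈ 59.522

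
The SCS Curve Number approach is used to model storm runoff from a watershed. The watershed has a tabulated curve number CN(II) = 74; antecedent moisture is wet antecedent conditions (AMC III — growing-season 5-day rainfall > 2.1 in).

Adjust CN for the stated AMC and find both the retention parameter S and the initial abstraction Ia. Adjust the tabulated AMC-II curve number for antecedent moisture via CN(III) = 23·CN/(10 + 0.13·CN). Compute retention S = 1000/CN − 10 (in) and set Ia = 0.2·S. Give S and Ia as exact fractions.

S = 1300/851 in ≈ 1.528 in; Ia = 260/851 in ≈ 0.306 in

Wet (AMC III): CN(III) = 23·74/(10 + 0.13·74) = 1702/(981/50) = 85100/981 ≈ 86.748
S = 1000/(85100/981) − 10 = 1300/851 in ≈ 1.528 in
Ia = 0.2·(1300/851) = 260/851 in ≈ 0.306 in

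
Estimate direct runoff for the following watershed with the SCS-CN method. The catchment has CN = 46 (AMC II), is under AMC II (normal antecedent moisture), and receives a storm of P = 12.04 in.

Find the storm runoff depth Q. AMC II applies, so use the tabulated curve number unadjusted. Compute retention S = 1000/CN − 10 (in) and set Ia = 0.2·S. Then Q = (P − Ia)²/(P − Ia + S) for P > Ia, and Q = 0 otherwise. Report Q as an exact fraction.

Average conditions: CN = 46 (no AMC adjustment).
S = 1000/46 − 10 = 270/23 in ≈ 11.739 in
Ia = 0.2·(270/23) = 54/23 in ≈ 2.348 in
Since P=12.040 > Ia=2.348: effective rainfall P−Ia = 5573/575 in
Runoff Q = (P−Ia)²/(P−Ia+S) = (9.692)²/(9.692+11.739) = 31058329/7085725 ≈ 4.383 in

Q = 31058329/7085725 in ≈ 4.383 in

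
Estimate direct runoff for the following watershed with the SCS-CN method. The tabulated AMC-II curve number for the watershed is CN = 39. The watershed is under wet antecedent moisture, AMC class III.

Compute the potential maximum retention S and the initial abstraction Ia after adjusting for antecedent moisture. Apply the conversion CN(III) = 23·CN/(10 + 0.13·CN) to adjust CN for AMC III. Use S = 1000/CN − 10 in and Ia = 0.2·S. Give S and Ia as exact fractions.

S = 6100/897 in ≈ 6.800 in; Ia = 1220/897 in ≈ 1.360 in

Wet (AMC III): CN(III) = 23·39/(10 + 0.13·39) = 897/(1507/100) = 89700/1507 ≈ 59.522
Retention S: 1000/CN − 10 with CN=59.522 → S = 6100/897 ≈ 6.800 in
Ia = 0.2S: 0.2·6.800 = 1.360 in (exactly 1220/897)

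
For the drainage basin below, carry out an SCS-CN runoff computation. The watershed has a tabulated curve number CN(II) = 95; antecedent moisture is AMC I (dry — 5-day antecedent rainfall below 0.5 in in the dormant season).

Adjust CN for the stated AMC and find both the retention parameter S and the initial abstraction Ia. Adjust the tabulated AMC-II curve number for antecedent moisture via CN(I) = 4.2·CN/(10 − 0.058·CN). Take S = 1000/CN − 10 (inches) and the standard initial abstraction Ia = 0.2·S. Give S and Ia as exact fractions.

Dry (AMC I): CN(I) = 4.2·95/(10 − 0.058·95) = 399/(449/100) = 39900/449 ≈ 88.864
Max retention: S = 1000/(39900/449) − 10 = 500/399 in (≈ 1.253 in)
Ia = 0.2S: 0.2·1.253 = 0.251 in (exactly 100/399)

S = 500/399 in ≈ 1.253 in; Ia = 100/399 in ≈ 0.251 in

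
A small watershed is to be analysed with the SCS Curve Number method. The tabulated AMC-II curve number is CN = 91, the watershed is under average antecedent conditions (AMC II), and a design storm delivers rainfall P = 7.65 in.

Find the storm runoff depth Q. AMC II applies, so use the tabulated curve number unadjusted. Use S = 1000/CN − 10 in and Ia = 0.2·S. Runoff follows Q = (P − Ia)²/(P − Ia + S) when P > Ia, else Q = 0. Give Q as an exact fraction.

AMC II — tabulated CN = 91 applies directly.
S = 1000/91 − 10 = 90/91 in ≈ 0.989 in
Initial abstraction Ia = S/5 = (90/91)/5 = 18/91 ≈ 0.198 in
P − Ia = 7.650 − 0.198 = 13563/1820 ≈ 7.452 in (> 0, runoff occurs)
Runoff Q = (P−Ia)²/(P−Ia+S) = (7.452)²/(7.452+0.989) = 6813147/1035580 ≈ 6.579 in

Q = 6813147/1035580 in ≈ 6.579 in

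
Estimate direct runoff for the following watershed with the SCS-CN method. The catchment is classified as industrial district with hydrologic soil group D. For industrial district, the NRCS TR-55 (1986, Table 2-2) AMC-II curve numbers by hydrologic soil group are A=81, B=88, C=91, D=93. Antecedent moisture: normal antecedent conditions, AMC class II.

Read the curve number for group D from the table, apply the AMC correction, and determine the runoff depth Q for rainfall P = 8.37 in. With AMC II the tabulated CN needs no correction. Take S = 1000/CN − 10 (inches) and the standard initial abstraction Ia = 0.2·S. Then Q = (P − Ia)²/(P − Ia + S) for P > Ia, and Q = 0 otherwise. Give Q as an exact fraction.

NRCS table: industrial district, soil group D → CN(II) = 93
AMC II — tabulated CN = 93 applies directly.
S = 1000/93 − 10 = 70/93 in ≈ 0.753 in
Ia = 0.2S: 0.2·0.753 = 0.151 in (exactly 14/93)
Since P=8.370 > Ia=0.151: effective rainfall P−Ia = 76441/9300 in
Runoff Q = (P−Ia)²/(P−Ia+S) = (8.219)²/(8.219+0.753) = 5843226481/776001300 ≈ 7.530 in

Q = 5843226481/776001300 in ≈ 7.530 in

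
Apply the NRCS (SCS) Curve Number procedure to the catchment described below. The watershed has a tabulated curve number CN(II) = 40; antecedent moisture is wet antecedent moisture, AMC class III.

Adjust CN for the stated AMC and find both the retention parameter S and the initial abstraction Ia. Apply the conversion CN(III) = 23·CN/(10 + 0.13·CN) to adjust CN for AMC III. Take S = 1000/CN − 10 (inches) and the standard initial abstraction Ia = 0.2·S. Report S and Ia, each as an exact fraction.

Wet (AMC III): CN(III) = 23·40/(10 + 0.13·40) = 920/(76/5) = 1150/19 ≈ 60.526
Retention S: 1000/CN − 10 with CN=60.526 → S = 150/23 ≈ 6.522 in
Initial abstraction Ia = S/5 = (150/23)/5 = 30/23 ≈ 1.304 in

S = 150/23 in ≈ 6.522 in; Ia = 30/23 in ≈ 1.304 in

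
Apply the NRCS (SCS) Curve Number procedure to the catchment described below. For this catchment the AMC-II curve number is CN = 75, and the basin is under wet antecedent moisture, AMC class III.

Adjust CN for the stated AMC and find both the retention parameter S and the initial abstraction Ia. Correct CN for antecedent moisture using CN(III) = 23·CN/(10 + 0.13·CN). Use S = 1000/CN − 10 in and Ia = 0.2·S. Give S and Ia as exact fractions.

Adjust CN=75 to AMC III: 23·75/(10 + 0.13·75) → 1725 ÷ (79/4) = 6900/79 ≈ 87.342
S = 1000/(6900/79) − 10 = 100/69 in ≈ 1.449 in
Ia = 0.2S: 0.2·1.449 = 0.290 in (exactly 20/69)

S = 100/69 in ≈ 1.449 in; Ia = 20/69 in ≈ 0.290 in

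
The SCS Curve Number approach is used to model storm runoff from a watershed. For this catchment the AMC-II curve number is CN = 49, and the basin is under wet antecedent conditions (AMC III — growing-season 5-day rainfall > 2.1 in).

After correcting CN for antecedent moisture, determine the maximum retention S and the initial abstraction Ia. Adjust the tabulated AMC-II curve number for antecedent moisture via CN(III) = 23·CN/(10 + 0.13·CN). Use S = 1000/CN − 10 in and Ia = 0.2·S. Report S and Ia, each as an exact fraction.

S = 5100/1127 in ≈ 4.525 in; Ia = 1020/1127 in ≈ 0.905 in

Adjust CN=49 to AMC III: 23·49/(10 + 0.13·49) → 1127 ÷ (1637/100) = 112700/1637 ≈ 68.845
Max retention: S = 1000/(112700/1637) − 10 = 5100/1127 in (≈ 4.525 in)
Initial abstraction Ia = S/5 = (5100/1127)/5 = 1020/1127 ≈ 0.905 in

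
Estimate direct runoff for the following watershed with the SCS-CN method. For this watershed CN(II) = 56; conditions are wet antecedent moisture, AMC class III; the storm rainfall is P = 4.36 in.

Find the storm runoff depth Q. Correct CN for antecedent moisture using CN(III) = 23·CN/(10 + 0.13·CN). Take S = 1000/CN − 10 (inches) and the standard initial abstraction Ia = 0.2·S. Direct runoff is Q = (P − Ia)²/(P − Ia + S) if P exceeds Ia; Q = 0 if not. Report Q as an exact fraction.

Q = 219010401/114909725 in ≈ 1.906 in

Adjust CN=56 to AMC III: 23·56/(10 + 0.13·56) → 1288 ÷ (432/25) = 4025/54 ≈ 74.537
Retention S: 1000/CN − 10 with CN=74.537 → S = 550/161 ≈ 3.416 in
Ia = 0.2S: 0.2·3.416 = 0.683 in (exactly 110/161)
P − Ia = 4.360 − 0.683 = 14799/4025 ≈ 3.677 in (> 0, runoff occurs)
Q: (14799/4025)² ÷ (28549/4025) = 219010401/114909725 in (≈ 1.906 in)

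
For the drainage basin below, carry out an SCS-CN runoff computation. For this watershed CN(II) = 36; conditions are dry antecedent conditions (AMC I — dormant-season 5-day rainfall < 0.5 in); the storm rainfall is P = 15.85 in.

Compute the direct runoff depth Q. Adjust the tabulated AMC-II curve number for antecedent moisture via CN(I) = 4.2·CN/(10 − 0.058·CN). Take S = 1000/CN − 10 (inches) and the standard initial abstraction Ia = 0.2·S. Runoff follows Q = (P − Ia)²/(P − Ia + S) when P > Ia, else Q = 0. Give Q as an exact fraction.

Q = 779135569/710311140 in ≈ 1.097 in

Dry (AMC I): CN(I) = 4.2·36/(10 − 0.058·36) = (756/5)/(989/125) = 18900/989 ≈ 19.110
S = 1000/(18900/989) − 10 = 8000/189 in ≈ 42.328 in
Ia = 0.2·(8000/189) = 1600/189 in ≈ 8.466 in
Excess rainfall: 15.850 − 8.466 = 7.384 in; P > Ia so Q > 0
Q = (27913/3780)²/((27913/3780) + 8000/189) = (779135569/14288400)/(187913/3780) = 779135569/710311140 in ≈ 1.097 in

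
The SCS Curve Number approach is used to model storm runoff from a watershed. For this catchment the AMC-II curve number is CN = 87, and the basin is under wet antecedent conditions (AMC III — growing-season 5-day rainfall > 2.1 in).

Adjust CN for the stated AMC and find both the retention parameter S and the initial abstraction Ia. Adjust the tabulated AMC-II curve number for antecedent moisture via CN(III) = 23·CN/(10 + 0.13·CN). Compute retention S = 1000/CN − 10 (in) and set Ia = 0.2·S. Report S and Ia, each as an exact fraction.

S = 1300/2001 in ≈ 0.650 in; Ia = 260/2001 in ≈ 0.130 in

CN(III) from CN(II)=87: (23·87)/(10 + 0.13·87) = 200100/2131 ≈ 93.900
Retention S: 1000/CN − 10 with CN=93.900 → S = 1300/2001 ≈ 0.650 in
Ia = 0.2S: 0.2·0.650 = 0.130 in (exactly 260/2001)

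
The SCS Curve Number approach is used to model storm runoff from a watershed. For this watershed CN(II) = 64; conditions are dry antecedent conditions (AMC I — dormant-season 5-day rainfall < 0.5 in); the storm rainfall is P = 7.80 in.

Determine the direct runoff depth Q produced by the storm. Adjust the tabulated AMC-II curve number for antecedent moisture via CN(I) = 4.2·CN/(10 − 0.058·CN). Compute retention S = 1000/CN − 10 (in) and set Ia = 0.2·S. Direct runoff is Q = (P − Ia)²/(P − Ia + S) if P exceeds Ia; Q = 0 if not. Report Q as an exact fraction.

CN(I) from CN(II)=64: (4.2·64)/(10 − 0.058·64) = 5600/131 ≈ 42.748
Retention S: 1000/CN − 10 with CN=42.748 → S = 375/28 ≈ 13.393 in
Initial abstraction Ia = S/5 = (375/28)/5 = 75/28 ≈ 2.679 in
P − Ia = 7.800 − 2.679 = 717/140 ≈ 5.121 in (> 0, runoff occurs)
Q = (717/140)²/((717/140) + 375/28) = (514089/19600)/(648/35) = 57121/40320 in ≈ 1.417 in

Q = 57121/40320 in ≈ 1.417 in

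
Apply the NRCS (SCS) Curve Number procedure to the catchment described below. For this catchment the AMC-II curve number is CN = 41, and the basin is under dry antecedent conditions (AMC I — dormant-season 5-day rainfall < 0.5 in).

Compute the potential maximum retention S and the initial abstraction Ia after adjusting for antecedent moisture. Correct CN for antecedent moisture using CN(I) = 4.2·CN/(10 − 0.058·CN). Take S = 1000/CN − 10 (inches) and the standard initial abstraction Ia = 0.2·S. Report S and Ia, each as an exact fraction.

S = 29500/861 in ≈ 34.262 in; Ia = 5900/861 in ≈ 6.852 in

Adjust CN=41 to AMC I: 4.2·41/(10 − 0.058·41) → (861/5) ÷ (3811/500) = 86100/3811 ≈ 22.592
S = 1000/(86100/3811) − 10 = 29500/861 in ≈ 34.262 in
Ia = 0.2S: 0.2·34.262 = 6.852 in (exactly 5900/861)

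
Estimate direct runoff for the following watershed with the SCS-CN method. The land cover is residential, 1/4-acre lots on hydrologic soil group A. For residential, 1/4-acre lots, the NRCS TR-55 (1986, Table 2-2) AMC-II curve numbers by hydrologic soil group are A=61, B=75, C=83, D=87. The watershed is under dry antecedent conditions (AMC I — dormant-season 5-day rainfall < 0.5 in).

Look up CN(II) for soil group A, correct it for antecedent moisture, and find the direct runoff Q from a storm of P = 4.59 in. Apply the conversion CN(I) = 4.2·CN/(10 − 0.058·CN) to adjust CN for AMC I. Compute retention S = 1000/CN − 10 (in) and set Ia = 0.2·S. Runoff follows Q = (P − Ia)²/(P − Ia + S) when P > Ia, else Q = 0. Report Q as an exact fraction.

Q = 4355076049/30572901100 in ≈ 0.142 in

NRCS table: residential, 1/4-acre lots, soil group A → CN(II) = 61
Adjust CN=61 to AMC I: 4.2·61/(10 − 0.058·61) → (1281/5) ÷ (3231/500) = 42700/1077 ≈ 39.647
Retention S: 1000/CN − 10 with CN=39.647 → S = 6500/427 ≈ 15.222 in
Initial abstraction Ia = S/5 = (6500/427)/5 = 1300/427 ≈ 3.044 in
P − Ia = 4.590 − 3.044 = 65993/42700 ≈ 1.546 in (> 0, runoff occurs)
Q = (65993/42700)²/((65993/42700) + 6500/427) = (4355076049/1823290000)/(715993/42700) = 4355076049/30572901100 in ≈ 0.142 in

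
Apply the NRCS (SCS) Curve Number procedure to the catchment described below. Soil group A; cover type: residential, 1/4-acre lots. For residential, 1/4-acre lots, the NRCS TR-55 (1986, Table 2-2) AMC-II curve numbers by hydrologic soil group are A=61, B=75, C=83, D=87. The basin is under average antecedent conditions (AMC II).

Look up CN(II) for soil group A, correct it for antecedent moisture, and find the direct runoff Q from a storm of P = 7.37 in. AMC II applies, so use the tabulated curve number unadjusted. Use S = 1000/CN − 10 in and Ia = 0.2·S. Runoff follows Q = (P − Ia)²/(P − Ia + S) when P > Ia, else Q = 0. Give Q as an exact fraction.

NRCS table: residential, 1/4-acre lots, soil group A → CN(II) = 61
Average conditions: CN = 61 (no AMC adjustment).
Retention S: 1000/CN − 10 with CN=61.000 → S = 390/61 ≈ 6.393 in
Initial abstraction Ia = S/5 = (390/61)/5 = 78/61 ≈ 1.279 in
Since P=7.370 > Ia=1.279: effective rainfall P−Ia = 37157/6100 in
Q = (37157/6100)²/((37157/6100) + 390/61) = (1380642649/37210000)/(76157/6100) = 1380642649/464557700 in ≈ 2.972 in

Q = 1380642649/464557700 in ≈ 2.972 in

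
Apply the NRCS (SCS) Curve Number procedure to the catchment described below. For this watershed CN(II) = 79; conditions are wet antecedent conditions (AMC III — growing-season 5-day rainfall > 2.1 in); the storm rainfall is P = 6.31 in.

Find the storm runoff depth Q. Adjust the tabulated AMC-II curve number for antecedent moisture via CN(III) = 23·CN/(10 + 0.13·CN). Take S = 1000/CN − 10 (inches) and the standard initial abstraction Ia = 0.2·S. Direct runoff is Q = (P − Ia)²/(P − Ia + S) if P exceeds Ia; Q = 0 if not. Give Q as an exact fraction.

Q = 1219979893729/238849555900 in ≈ 5.108 in

Adjust CN=79 to AMC III: 23·79/(10 + 0.13·79) → 1817 ÷ (2027/100) = 181700/2027 ≈ 89.640
Retention S: 1000/CN − 10 with CN=89.640 → S = 2100/1817 ≈ 1.156 in
Ia = 0.2·(2100/1817) = 420/1817 in ≈ 0.231 in
Since P=6.310 > Ia=0.231: effective rainfall P−Ia = 1104527/181700 in
Q: (1104527/181700)² ÷ (1314527/181700) = 1219979893729/238849555900 in (≈ 5.108 in)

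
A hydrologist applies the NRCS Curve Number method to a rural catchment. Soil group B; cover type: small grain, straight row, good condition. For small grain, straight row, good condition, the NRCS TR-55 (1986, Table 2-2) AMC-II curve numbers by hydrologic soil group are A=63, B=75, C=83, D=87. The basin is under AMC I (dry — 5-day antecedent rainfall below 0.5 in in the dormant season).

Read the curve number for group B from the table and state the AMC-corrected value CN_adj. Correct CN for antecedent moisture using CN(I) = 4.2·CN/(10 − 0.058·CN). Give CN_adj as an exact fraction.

NRCS table: small grain, straight row, good condition, soil group B → CN(II) = 75
CN(I) from CN(II)=75: (4.2·75)/(10 − 0.058·75) = 6300/113 ≈ 55.752

CN_adj = 6300/113 ≈ 55.752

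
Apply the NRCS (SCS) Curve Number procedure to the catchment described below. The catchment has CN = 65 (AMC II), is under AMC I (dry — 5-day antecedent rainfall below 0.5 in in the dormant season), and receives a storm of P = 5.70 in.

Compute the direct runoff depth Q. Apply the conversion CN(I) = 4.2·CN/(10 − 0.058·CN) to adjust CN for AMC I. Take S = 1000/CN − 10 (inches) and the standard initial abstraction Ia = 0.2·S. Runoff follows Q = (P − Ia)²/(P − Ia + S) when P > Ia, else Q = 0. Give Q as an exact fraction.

CN(I) from CN(II)=65: (4.2·65)/(10 − 0.058·65) = 3900/89 ≈ 43.820
Max retention: S = 1000/(3900/89) − 10 = 500/39 in (≈ 12.821 in)
Ia = 0.2S: 0.2·12.821 = 2.564 in (exactly 100/39)
Since P=5.700 > Ia=2.564: effective rainfall P−Ia = 1223/390 in
Q = (1223/390)²/((1223/390) + 500/39) = (1495729/152100)/(6223/390) = 1495729/2426970 in ≈ 0.616 in

Q = 1495729/2426970 in ≈ 0.616 in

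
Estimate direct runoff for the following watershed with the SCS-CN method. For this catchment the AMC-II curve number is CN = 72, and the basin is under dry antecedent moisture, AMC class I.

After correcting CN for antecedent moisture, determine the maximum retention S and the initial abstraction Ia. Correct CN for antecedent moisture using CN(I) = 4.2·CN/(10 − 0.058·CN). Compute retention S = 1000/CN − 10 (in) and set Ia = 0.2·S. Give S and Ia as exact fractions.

S = 250/27 in ≈ 9.259 in; Ia = 50/27 in ≈ 1.852 in

Dry (AMC I): CN(I) = 4.2·72/(10 − 0.058·72) = (1512/5)/(728/125) = 675/13 ≈ 51.923
S = 1000/(675/13) − 10 = 250/27 in ≈ 9.259 in
Initial abstraction Ia = S/5 = (250/27)/5 = 50/27 ≈ 1.852 in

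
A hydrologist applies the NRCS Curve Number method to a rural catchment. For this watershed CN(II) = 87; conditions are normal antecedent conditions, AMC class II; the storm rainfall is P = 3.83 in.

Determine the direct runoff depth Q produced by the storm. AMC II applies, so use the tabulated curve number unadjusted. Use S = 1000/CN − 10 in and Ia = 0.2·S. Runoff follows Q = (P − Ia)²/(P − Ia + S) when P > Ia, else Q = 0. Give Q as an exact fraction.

AMC II — tabulated CN = 87 applies directly.
Retention S: 1000/CN − 10 with CN=87.000 → S = 130/87 ≈ 1.494 in
Ia = 0.2·(130/87) = 26/87 in ≈ 0.299 in
Since P=3.830 > Ia=0.299: effective rainfall P−Ia = 30721/8700 in
Q = (30721/8700)²/((30721/8700) + 130/87) = (943779841/75690000)/(43721/8700) = 943779841/380372700 in ≈ 2.481 in

Q = 943779841/380372700 in ≈ 2.481 in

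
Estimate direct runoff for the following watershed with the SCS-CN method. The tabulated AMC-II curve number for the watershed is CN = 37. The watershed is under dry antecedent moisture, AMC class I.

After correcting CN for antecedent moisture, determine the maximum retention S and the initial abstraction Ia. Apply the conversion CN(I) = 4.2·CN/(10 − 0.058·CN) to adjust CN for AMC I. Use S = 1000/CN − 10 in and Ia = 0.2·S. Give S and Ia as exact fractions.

S = 1500/37 in ≈ 40.541 in; Ia = 300/37 in ≈ 8.108 in

Adjust CN=37 to AMC I: 4.2·37/(10 − 0.058·37) → (777/5) ÷ (3927/500) = 3700/187 ≈ 19.786
Max retention: S = 1000/(3700/187) − 10 = 1500/37 in (≈ 40.541 in)
Initial abstraction Ia = S/5 = (1500/37)/5 = 300/37 ≈ 8.108 in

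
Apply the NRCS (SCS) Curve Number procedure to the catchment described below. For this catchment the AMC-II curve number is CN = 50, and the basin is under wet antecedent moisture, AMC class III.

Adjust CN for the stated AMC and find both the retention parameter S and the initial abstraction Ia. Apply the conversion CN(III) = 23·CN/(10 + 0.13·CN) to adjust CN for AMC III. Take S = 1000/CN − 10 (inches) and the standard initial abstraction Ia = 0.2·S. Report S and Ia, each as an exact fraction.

Adjust CN=50 to AMC III: 23·50/(10 + 0.13·50) → 1150 ÷ (33/2) = 2300/33 ≈ 69.697
Retention S: 1000/CN − 10 with CN=69.697 → S = 100/23 ≈ 4.348 in
Initial abstraction Ia = S/5 = (100/23)/5 = 20/23 ≈ 0.870 in

S = 100/23 in ≈ 4.348 in; Ia = 20/23 in ≈ 0.870 in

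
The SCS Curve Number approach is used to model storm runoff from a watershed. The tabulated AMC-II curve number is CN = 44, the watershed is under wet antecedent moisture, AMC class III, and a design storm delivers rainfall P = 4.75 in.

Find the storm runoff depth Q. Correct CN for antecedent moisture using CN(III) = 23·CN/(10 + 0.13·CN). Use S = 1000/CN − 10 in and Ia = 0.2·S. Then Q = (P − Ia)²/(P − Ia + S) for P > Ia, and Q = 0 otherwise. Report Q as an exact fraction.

Q = 13593969/9398444 in ≈ 1.446 in

CN(III) from CN(II)=44: (23·44)/(10 + 0.13·44) = 25300/393 ≈ 64.377
Max retention: S = 1000/(25300/393) − 10 = 1400/253 in (≈ 5.534 in)
Initial abstraction Ia = S/5 = (1400/253)/5 = 280/253 ≈ 1.107 in
P − Ia = 4.750 − 1.107 = 3687/1012 ≈ 3.643 in (> 0, runoff occurs)
Q = (3687/1012)²/((3687/1012) + 1400/253) = (13593969/1024144)/(9287/1012) = 13593969/9398444 in ≈ 1.446 in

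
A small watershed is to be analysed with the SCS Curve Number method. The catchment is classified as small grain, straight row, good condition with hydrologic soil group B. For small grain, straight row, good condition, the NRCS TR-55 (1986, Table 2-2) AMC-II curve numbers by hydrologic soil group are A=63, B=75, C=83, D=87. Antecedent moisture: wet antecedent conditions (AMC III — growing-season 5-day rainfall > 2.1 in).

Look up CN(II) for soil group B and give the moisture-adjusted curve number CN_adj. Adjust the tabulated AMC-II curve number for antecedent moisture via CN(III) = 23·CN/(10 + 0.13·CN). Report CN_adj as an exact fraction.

NRCS table: small grain, straight row, good condition, soil group B → CN(II) = 75
Adjust CN=75 to AMC III: 23·75/(10 + 0.13·75) → 1725 ÷ (79/4) = 6900/79 ≈ 87.342

CN_adj = 6900/79 ≈ 87.342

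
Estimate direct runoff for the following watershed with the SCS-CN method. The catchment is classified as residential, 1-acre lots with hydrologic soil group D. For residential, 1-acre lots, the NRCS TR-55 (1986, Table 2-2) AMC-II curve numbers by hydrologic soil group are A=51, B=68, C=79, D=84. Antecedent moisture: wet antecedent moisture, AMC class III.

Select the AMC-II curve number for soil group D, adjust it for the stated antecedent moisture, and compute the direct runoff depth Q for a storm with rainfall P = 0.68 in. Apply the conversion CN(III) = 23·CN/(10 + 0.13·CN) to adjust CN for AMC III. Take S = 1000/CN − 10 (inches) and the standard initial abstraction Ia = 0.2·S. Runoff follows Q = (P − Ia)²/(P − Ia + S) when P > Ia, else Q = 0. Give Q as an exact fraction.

Q = 38576521/195747825 in ≈ 0.197 in

NRCS table: residential, 1-acre lots, soil group D → CN(II) = 84
Wet (AMC III): CN(III) = 23·84/(10 + 0.13·84) = 1932/(523/25) = 48300/523 ≈ 92.352
Max retention: S = 1000/(48300/523) − 10 = 400/483 in (≈ 0.828 in)
Initial abstraction Ia = S/5 = (400/483)/5 = 80/483 ≈ 0.166 in
P − Ia = 0.680 − 0.166 = 6211/12075 ≈ 0.514 in (> 0, runoff occurs)
Q = (6211/12075)²/((6211/12075) + 400/483) = (38576521/145805625)/(16211/12075) = 38576521/195747825 in ≈ 0.197 in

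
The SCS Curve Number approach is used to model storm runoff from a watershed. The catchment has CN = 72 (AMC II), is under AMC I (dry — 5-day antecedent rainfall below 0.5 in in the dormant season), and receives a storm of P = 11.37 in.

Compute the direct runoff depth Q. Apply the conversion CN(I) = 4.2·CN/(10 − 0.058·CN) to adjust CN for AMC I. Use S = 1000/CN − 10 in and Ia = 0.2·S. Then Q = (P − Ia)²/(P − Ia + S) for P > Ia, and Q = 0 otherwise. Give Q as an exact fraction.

Q = 660438601/136887300 in ≈ 4.825 in

Dry (AMC I): CN(I) = 4.2·72/(10 − 0.058·72) = (1512/5)/(728/125) = 675/13 ≈ 51.923
Retention S: 1000/CN − 10 with CN=51.923 → S = 250/27 ≈ 9.259 in
Initial abstraction Ia = S/5 = (250/27)/5 = 50/27 ≈ 1.852 in
P − Ia = 11.370 − 1.852 = 25699/2700 ≈ 9.518 in (> 0, runoff occurs)
Q: (25699/2700)² ÷ (50699/2700) = 660438601/136887300 in (≈ 4.825 in)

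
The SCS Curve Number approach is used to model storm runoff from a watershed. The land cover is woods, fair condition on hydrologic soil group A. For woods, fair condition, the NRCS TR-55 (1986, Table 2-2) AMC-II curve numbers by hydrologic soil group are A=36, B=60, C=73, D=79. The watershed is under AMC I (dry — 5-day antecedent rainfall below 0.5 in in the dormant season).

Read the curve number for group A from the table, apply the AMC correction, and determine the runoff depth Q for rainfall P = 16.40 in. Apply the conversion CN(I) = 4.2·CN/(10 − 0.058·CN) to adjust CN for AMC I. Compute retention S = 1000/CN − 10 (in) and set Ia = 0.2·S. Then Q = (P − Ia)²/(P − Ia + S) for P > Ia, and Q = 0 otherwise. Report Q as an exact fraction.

NRCS table: woods, fair condition, soil group A → CN(II) = 36
Dry (AMC I): CN(I) = 4.2·36/(10 − 0.058·36) = (756/5)/(989/125) = 18900/989 ≈ 19.110
Max retention: S = 1000/(18900/989) − 10 = 8000/189 in (≈ 42.328 in)
Ia = 0.2S: 0.2·42.328 = 8.466 in (exactly 1600/189)
P − Ia = 16.400 − 8.466 = 7498/945 ≈ 7.934 in (> 0, runoff occurs)
Q: (7498/945)² ÷ (47498/945) = 28110002/22442805 in (≈ 1.253 in)

Q = 28110002/22442805 in ≈ 1.253 in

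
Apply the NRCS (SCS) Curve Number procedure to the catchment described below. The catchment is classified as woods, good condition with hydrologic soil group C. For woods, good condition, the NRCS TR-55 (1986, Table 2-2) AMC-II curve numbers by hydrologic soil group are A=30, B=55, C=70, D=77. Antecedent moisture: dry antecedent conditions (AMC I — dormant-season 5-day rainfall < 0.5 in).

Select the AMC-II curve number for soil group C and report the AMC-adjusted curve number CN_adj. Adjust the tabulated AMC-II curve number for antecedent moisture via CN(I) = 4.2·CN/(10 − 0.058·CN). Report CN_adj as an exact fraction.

NRCS table: woods, good condition, soil group C → CN(II) = 70
CN(I) from CN(II)=70: (4.2·70)/(10 − 0.058·70) = 4900/99 ≈ 49.495

CN_adj = 4900/99 ≈ 49.495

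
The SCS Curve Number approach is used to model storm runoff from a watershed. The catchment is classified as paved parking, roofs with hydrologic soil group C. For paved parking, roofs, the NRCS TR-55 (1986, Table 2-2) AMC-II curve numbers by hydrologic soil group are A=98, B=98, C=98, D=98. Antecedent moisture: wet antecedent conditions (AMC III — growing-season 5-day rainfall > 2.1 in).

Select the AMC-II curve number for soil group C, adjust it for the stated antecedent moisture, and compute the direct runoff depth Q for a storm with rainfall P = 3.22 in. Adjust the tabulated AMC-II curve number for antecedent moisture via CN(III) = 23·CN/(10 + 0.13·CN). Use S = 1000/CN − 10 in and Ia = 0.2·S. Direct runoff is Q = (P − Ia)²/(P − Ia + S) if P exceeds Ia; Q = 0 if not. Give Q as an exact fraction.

Q = 32561119809/10449938450 in ≈ 3.116 in

NRCS table: paved parking, roofs, soil group C → CN(II) = 98
Wet (AMC III): CN(III) = 23·98/(10 + 0.13·98) = 2254/(1137/50) = 112700/1137 ≈ 99.120
Retention S: 1000/CN − 10 with CN=99.120 → S = 100/1127 ≈ 0.089 in
Initial abstraction Ia = S/5 = (100/1127)/5 = 20/1127 ≈ 0.018 in
P − Ia = 3.220 − 0.018 = 180447/56350 ≈ 3.202 in (> 0, runoff occurs)
Q: (180447/56350)² ÷ (185447/56350) = 32561119809/10449938450 in (≈ 3.116 in)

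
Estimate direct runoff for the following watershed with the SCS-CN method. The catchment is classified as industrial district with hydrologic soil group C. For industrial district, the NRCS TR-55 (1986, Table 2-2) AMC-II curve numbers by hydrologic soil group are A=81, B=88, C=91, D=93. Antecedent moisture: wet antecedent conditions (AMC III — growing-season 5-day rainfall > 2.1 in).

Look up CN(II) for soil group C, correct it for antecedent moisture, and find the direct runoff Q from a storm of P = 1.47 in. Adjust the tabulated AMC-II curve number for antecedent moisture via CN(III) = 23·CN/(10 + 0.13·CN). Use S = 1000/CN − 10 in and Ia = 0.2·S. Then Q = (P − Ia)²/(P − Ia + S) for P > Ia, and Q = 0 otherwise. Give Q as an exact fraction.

NRCS table: industrial district, soil group C → CN(II) = 91
Adjust CN=91 to AMC III: 23·91/(10 + 0.13·91) → 2093 ÷ (2183/100) = 209300/2183 ≈ 95.877
Max retention: S = 1000/(209300/2183) − 10 = 900/2093 in (≈ 0.430 in)
Ia = 0.2S: 0.2·0.430 = 0.086 in (exactly 180/2093)
P − Ia = 1.470 − 0.086 = 289671/209300 ≈ 1.384 in (> 0, runoff occurs)
Q = (289671/209300)²/((289671/209300) + 900/2093) = (83909288241/43806490000)/(379671/209300) = 27969762747/26488380100 in ≈ 1.056 in

Q = 27969762747/26488380100 in ≈ 1.056 in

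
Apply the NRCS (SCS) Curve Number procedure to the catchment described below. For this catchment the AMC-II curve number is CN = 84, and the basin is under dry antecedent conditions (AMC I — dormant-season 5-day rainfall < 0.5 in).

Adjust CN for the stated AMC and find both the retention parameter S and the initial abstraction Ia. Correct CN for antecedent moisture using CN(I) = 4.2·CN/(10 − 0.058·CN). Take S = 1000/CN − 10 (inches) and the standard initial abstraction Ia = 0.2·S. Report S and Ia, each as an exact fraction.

CN(I) from CN(II)=84: (4.2·84)/(10 − 0.058·84) = 44100/641 ≈ 68.799
Retention S: 1000/CN − 10 with CN=68.799 → S = 2000/441 ≈ 4.535 in
Ia = 0.2S: 0.2·4.535 = 0.907 in (exactly 400/441)

S = 2000/441 in ≈ 4.535 in; Ia = 400/441 in ≈ 0.907 in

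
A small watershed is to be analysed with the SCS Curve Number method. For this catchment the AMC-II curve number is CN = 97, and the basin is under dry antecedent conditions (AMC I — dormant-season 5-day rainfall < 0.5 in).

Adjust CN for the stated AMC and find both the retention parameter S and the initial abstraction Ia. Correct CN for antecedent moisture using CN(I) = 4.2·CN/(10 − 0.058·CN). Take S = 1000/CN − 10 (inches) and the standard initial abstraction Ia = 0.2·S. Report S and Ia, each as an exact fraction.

Dry (AMC I): CN(I) = 4.2·97/(10 − 0.058·97) = (2037/5)/(2187/500) = 67900/729 ≈ 93.141
Retention S: 1000/CN − 10 with CN=93.141 → S = 500/679 ≈ 0.736 in
Ia = 0.2·(500/679) = 100/679 in ≈ 0.147 in

S = 500/679 in ≈ 0.736 in; Ia = 100/679 in ≈ 0.147 in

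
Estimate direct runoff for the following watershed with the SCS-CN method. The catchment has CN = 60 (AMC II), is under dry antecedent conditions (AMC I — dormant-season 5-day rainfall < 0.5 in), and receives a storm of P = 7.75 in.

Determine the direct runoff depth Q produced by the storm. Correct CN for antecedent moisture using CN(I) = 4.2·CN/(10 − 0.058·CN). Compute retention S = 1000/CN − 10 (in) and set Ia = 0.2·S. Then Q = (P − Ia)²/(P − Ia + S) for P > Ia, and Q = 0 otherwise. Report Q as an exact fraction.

Dry (AMC I): CN(I) = 4.2·60/(10 − 0.058·60) = 252/(163/25) = 6300/163 ≈ 38.650
Max retention: S = 1000/(6300/163) − 10 = 1000/63 in (≈ 15.873 in)
Initial abstraction Ia = S/5 = (1000/63)/5 = 200/63 ≈ 3.175 in
Since P=7.750 > Ia=3.175: effective rainfall P−Ia = 1153/252 in
Q: (1153/252)² ÷ (5153/252) = 1329409/1298556 in (≈ 1.024 in)

Q = 1329409/1298556 in ≈ 1.024 in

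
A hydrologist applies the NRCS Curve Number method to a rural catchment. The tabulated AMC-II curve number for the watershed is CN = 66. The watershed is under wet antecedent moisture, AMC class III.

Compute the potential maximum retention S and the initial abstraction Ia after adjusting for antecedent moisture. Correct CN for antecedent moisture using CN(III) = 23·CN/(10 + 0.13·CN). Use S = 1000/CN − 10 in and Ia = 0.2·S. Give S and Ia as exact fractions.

Wet (AMC III): CN(III) = 23·66/(10 + 0.13·66) = 1518/(929/50) = 75900/929 ≈ 81.701
S = 1000/(75900/929) − 10 = 1700/759 in ≈ 2.240 in
Ia = 0.2·(1700/759) = 340/759 in ≈ 0.448 in

S = 1700/759 in ≈ 2.240 in; Ia = 340/759 in ≈ 0.448 in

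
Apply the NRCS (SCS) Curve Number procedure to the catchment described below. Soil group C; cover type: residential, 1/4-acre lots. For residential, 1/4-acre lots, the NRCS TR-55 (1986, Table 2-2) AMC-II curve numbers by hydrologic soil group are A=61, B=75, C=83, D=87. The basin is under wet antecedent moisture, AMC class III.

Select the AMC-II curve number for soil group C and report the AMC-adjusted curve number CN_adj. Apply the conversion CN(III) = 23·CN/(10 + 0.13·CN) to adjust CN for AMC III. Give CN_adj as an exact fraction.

CN_adj = 190900/2079 ≈ 91.823

NRCS table: residential, 1/4-acre lots, soil group C → CN(II) = 83
Adjust CN=83 to AMC III: 23·83/(10 + 0.13·83) → 1909 ÷ (2079/100) = 190900/2079 ≈ 91.823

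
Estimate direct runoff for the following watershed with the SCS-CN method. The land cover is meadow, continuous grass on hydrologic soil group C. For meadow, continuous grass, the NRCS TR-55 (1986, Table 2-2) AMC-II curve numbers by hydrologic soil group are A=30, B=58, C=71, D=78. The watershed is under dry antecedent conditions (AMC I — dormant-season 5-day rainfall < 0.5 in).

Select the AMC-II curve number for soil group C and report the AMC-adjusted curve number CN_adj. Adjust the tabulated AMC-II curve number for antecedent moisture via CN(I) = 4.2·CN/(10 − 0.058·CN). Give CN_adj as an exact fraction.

CN_adj = 149100/2941 ≈ 50.697

NRCS table: meadow, continuous grass, soil group C → CN(II) = 71
Adjust CN=71 to AMC I: 4.2·71/(10 − 0.058·71) → (1491/5) ÷ (2941/500) = 149100/2941 ≈ 50.697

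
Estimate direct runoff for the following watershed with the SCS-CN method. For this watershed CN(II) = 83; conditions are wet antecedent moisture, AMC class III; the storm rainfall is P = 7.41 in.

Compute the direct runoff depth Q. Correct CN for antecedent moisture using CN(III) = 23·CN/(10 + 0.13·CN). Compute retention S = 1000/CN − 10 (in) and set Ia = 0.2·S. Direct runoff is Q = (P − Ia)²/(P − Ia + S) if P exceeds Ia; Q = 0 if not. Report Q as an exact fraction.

Wet (AMC III): CN(III) = 23·83/(10 + 0.13·83) = 1909/(2079/100) = 190900/2079 ≈ 91.823
Max retention: S = 1000/(190900/2079) − 10 = 1700/1909 in (≈ 0.891 in)
Ia = 0.2·(1700/1909) = 340/1909 in ≈ 0.178 in
P − Ia = 7.410 − 0.178 = 1380569/190900 ≈ 7.232 in (> 0, runoff occurs)
Runoff Q = (P−Ia)²/(P−Ia+S) = (7.232)²/(7.232+0.891) = 1905970763761/296003622100 ≈ 6.439 in

Q = 1905970763761/296003622100 in ≈ 6.439 in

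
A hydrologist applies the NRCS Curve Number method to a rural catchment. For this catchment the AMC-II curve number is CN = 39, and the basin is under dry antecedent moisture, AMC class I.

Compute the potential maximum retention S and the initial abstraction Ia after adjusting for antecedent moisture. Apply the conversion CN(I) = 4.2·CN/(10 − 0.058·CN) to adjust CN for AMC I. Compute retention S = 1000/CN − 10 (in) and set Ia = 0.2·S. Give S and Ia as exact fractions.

CN(I) from CN(II)=39: (4.2·39)/(10 − 0.058·39) = 81900/3869 ≈ 21.168
Max retention: S = 1000/(81900/3869) − 10 = 30500/819 in (≈ 37.241 in)
Ia = 0.2S: 0.2·37.241 = 7.448 in (exactly 6100/819)

S = 30500/819 in ≈ 37.241 in; Ia = 6100/819 in ≈ 7.448 in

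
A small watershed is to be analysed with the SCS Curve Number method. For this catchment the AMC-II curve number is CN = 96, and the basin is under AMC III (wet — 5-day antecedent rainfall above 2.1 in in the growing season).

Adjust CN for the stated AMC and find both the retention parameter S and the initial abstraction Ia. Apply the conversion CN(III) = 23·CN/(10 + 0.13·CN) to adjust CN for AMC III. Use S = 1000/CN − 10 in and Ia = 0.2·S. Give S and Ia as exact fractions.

S = 25/138 in ≈ 0.181 in; Ia = 5/138 in ≈ 0.036 in

Adjust CN=96 to AMC III: 23·96/(10 + 0.13·96) → 2208 ÷ (562/25) = 27600/281 ≈ 98.221
Retention S: 1000/CN − 10 with CN=98.221 → S = 25/138 ≈ 0.181 in
Ia = 0.2·(25/138) = 5/138 in ≈ 0.036 in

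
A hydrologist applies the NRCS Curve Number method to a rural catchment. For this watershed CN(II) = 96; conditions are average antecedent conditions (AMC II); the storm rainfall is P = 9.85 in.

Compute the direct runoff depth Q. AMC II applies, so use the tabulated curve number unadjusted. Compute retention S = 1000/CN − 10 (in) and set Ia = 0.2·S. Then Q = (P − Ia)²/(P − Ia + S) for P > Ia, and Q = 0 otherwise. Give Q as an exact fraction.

Q = 85849/9165 in ≈ 9.367 in

AMC II — tabulated CN = 96 applies directly.
Max retention: S = 1000/96 − 10 = 5/12 in (≈ 0.417 in)
Initial abstraction Ia = S/5 = (5/12)/5 = 1/12 ≈ 0.083 in
Excess rainfall: 9.850 − 0.083 = 9.767 in; P > Ia so Q > 0
Q = (293/30)²/((293/30) + 5/12) = (85849/900)/(611/60) = 85849/9165 in ≈ 9.367 in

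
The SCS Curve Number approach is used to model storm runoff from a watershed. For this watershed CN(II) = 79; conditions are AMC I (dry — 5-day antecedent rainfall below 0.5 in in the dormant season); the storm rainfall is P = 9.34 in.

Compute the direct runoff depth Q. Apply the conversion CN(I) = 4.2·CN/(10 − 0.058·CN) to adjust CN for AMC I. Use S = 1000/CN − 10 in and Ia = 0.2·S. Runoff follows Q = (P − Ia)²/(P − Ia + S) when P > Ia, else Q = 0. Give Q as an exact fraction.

CN(I) from CN(II)=79: (4.2·79)/(10 − 0.058·79) = 7900/129 ≈ 61.240
S = 1000/(7900/129) − 10 = 500/79 in ≈ 6.329 in
Ia = 0.2·(500/79) = 100/79 in ≈ 1.266 in
Excess rainfall: 9.340 − 1.266 = 8.074 in; P > Ia so Q > 0
Runoff Q = (P−Ia)²/(P−Ia+S) = (8.074)²/(8.074+6.329) = 1017163449/224727350 ≈ 4.526 in

Q = 1017163449/224727350 in ≈ 4.526 in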